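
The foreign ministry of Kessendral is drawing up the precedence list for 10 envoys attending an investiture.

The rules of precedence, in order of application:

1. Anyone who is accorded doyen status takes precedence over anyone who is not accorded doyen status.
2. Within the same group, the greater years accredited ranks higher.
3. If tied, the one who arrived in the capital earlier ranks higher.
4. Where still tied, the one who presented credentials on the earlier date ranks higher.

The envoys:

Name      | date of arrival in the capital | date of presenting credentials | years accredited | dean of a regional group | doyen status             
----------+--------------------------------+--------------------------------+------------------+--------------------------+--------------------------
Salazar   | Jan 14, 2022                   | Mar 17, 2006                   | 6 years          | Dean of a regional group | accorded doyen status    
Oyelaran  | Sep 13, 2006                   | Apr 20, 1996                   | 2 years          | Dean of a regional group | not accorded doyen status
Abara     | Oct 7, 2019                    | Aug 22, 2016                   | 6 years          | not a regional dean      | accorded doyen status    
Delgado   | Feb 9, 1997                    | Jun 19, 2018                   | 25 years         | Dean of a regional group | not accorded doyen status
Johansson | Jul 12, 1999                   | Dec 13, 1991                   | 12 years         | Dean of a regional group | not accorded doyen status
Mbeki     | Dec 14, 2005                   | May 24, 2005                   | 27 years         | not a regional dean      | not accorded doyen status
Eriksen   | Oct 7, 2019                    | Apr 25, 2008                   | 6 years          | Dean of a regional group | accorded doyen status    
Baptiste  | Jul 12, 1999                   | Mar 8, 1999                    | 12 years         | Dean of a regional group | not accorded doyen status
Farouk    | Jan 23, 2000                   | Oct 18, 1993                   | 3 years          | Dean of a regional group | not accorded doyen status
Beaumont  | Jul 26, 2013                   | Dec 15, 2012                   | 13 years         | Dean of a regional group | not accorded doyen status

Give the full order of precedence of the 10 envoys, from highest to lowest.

By the first rule: Eriksen, Abara and Salazar (each accorded doyen status); then Mbeki, Delgado, Beaumont, Johansson, Baptiste, Farouk and Oyelaran (each not accorded doyen status).
Eriksen, Abara and Salazar all have years accredited 6 years, so the next rule applies.
Among Eriksen, Abara and Salazar, by date of arrival in the capital (earlier first): Eriksen and Abara (Oct 7, 2019) before Salazar (Jan 14, 2022).
Among Eriksen and Abara, by date of presenting credentials (earlier first): Eriksen (Apr 25, 2008) before Abara (Aug 22, 2016).
Among Mbeki, Delgado, Beaumont, Johansson, Baptiste, Farouk and Oyelaran, by years accredited (higher first): Mbeki (27 years) before Delgado (25 years) before Beaumont (13 years) before Johansson and Baptiste (12 years) before Farouk (3 years) before Oyelaran (2 years).
Johansson and Baptiste both have date of arrival in the capital Jul 12, 1999, so the next rule applies.
Among Johansson and Baptiste, by date of presenting credentials (earlier first): Johansson (Dec 13, 1991) before Baptiste (Mar 8, 1999).
Full order: Eriksen, Abara, Salazar, Mbeki, Delgado, Beaumont, Johansson, Baptiste, Farouk, Oyelaran.

Eriksen, Abara, Salazar, Mbeki, Delgado, Beaumont, Johansson, Baptiste, Farouk, Oyelaran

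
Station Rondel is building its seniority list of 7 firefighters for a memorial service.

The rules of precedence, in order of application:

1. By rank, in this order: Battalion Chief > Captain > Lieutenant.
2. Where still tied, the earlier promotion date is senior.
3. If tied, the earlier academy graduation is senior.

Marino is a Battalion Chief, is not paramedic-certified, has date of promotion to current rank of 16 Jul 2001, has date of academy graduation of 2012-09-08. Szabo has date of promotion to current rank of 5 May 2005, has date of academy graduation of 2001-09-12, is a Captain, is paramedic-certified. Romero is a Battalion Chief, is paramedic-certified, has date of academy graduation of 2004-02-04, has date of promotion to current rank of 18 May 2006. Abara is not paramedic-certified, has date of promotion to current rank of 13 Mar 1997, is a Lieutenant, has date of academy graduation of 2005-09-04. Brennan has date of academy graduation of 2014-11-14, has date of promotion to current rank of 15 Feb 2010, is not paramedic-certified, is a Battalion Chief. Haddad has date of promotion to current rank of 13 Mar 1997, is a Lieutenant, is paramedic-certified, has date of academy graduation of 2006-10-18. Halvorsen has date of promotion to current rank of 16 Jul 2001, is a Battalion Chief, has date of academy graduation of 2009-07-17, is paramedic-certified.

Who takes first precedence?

Halvorsen

By rank: Halvorsen, Marino, Romero and Brennan (Battalion Chief); then Szabo (Captain); then Abara and Haddad (Lieutenant).
Among Halvorsen, Marino, Romero and Brennan, by date of promotion to current rank (earlier first): Halvorsen and Marino (16 Jul 2001) before Romero (18 May 2006) before Brennan (15 Feb 2010).
Among Halvorsen and Marino, by date of academy graduation (earlier first): Halvorsen (2009-07-17) before Marino (2012-09-08).
Abara and Haddad both have date of promotion to current rank 13 Mar 1997, so the next rule applies.
Among Abara and Haddad, by date of academy graduation (earlier first): Abara (2005-09-04) before Haddad (2006-10-18).
Order: Halvorsen, Marino, Romero, Brennan, Szabo, Abara, Haddad.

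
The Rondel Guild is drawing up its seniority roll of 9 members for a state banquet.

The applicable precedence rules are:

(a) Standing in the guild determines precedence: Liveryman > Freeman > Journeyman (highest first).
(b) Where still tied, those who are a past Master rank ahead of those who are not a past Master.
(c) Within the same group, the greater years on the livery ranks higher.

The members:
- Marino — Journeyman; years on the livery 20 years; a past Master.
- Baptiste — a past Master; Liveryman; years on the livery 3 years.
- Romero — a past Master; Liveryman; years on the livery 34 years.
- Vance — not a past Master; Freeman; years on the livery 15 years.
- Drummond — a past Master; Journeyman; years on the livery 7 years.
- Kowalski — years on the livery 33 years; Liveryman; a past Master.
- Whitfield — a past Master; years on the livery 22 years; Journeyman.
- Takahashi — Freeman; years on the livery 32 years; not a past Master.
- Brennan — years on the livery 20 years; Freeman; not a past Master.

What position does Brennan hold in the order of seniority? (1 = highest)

By standing in the guild: Romero, Kowalski and Baptiste (Liveryman); then Takahashi, Brennan and Vance (Freeman); then Whitfield, Marino and Drummond (Journeyman).
Romero, Kowalski and Baptiste are each a past Master, so the next rule applies.
Among Romero, Kowalski and Baptiste, by years on the livery (higher first): Romero (34 years) before Kowalski (33 years) before Baptiste (3 years).
Takahashi, Brennan and Vance are each not a past Master, so the next rule applies.
Among Takahashi, Brennan and Vance, by years on the livery (higher first): Takahashi (32 years) before Brennan (20 years) before Vance (15 years).
Whitfield, Marino and Drummond are each a past Master, so the next rule applies.
Among Whitfield, Marino and Drummond, by years on the livery (higher first): Whitfield (22 years) before Marino (20 years) before Drummond (7 years).
Order: Romero, Kowalski, Baptiste, Takahashi, Brennan, Vance, Whitfield, Marino, Drummond. So position 5.

5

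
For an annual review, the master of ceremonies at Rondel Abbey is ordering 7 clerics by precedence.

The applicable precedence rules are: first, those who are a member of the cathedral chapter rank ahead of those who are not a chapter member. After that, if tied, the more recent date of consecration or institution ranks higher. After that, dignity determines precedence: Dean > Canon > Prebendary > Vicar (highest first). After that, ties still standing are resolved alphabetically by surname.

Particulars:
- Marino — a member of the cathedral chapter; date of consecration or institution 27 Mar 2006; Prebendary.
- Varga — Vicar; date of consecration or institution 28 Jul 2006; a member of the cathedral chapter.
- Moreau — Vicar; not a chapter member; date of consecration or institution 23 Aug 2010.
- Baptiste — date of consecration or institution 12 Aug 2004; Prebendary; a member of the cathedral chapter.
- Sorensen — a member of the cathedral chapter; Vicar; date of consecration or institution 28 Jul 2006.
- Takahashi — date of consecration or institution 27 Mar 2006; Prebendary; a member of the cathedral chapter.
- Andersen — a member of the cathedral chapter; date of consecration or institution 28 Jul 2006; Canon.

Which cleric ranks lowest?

By the first rule: Andersen, Sorensen, Varga, Marino, Takahashi and Baptiste (each a member of the cathedral chapter); then Moreau (not a chapter member).
Among Andersen, Sorensen, Varga, Marino, Takahashi and Baptiste, by date of consecration or institution (later first): Andersen, Sorensen and Varga (28 Jul 2006) before Marino and Takahashi (27 Mar 2006) before Baptiste (12 Aug 2004).
Among Andersen, Sorensen and Varga, by dignity: Andersen (Canon) before Sorensen and Varga (Vicar).
Among Sorensen and Varga, alphabetically by surname: Sorensen before Varga.
Marino and Takahashi are each Prebendary, so the next rule applies.
Among Marino and Takahashi, alphabetically by surname: Marino before Takahashi.
Order: Andersen, Sorensen, Varga, Marino, Takahashi, Baptiste, Moreau.

Moreau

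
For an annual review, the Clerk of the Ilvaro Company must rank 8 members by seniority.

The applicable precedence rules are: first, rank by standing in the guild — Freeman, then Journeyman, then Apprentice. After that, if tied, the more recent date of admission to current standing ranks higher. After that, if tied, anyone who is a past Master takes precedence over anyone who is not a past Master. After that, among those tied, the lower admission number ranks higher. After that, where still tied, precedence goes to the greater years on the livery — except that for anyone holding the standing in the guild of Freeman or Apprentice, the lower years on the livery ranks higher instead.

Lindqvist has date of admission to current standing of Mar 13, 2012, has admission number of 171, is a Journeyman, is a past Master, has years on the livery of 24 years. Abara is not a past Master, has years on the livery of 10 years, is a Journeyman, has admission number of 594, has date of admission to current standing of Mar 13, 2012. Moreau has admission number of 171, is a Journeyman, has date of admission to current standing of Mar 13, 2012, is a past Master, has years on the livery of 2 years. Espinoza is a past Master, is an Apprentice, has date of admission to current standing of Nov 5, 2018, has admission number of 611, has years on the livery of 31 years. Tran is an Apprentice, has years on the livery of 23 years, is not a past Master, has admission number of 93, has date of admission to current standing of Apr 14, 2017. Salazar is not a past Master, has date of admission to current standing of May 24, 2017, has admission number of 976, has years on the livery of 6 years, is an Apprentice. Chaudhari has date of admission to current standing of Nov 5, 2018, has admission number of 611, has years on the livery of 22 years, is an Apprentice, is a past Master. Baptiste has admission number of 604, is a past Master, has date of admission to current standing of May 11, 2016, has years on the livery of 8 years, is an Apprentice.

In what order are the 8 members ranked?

By standing in the guild: Lindqvist, Moreau and Abara (Journeyman); then Chaudhari, Espinoza, Salazar, Tran and Baptiste (Apprentice).
Lindqvist, Moreau and Abara all have date of admission to current standing Mar 13, 2012, so the next rule applies.
Among Lindqvist, Moreau and Abara, a past Master before not a past Master: Lindqvist and Moreau (a past Master) before Abara (not a past Master).
Lindqvist and Moreau both have admission number 171, so the next rule applies.
Among Lindqvist and Moreau, by years on the livery (higher first): Lindqvist (24 years) before Moreau (2 years).
Among Chaudhari, Espinoza, Salazar, Tran and Baptiste, by date of admission to current standing (later first): Chaudhari and Espinoza (Nov 5, 2018) before Salazar (May 24, 2017) before Tran (Apr 14, 2017) before Baptiste (May 11, 2016).
Chaudhari and Espinoza are each a past Master, so the next rule applies.
Chaudhari and Espinoza both have admission number 611, so the next rule applies.
Among Chaudhari and Espinoza, by years on the livery (lower first) (reversed rule for this group): Chaudhari (22 years) before Espinoza (31 years).
Full order: Lindqvist, Moreau, Abara, Chaudhari, Espinoza, Salazar, Tran, Baptiste.

Lindqvist, Moreau, Abara, Chaudhari, Espinoza, Salazar, Tran, Baptiste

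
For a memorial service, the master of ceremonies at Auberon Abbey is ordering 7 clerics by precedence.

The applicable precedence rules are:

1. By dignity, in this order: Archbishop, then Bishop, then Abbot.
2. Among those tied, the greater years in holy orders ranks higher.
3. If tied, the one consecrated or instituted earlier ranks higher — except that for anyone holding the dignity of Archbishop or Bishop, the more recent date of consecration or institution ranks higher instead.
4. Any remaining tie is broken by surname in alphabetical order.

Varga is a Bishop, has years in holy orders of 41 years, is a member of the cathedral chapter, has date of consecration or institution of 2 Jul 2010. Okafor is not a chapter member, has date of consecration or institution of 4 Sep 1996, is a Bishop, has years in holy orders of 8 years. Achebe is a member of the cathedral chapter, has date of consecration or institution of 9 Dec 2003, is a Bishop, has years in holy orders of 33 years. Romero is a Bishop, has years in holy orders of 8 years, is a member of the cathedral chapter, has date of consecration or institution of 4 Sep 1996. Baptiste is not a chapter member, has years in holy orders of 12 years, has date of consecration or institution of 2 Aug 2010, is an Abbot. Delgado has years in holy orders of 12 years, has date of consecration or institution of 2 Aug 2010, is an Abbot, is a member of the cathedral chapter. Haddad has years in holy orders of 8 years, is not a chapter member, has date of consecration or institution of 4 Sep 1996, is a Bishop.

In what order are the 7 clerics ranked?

Varga, Achebe, Haddad, Okafor, Romero, Baptiste, Delgado

By dignity: Varga, Achebe, Haddad, Okafor and Romero (Bishop); then Baptiste and Delgado (Abbot).
Among Varga, Achebe, Haddad, Okafor and Romero, by years in holy orders (higher first): Varga (41 years) before Achebe (33 years) before Haddad, Okafor and Romero (8 years).
Haddad, Okafor and Romero all have date of consecration or institution 4 Sep 1996, so the next rule applies.
Among Haddad, Okafor and Romero, alphabetically by surname: Haddad before Okafor before Romero.
Baptiste and Delgado both have years in holy orders 12 years, so the next rule applies.
Baptiste and Delgado both have date of consecration or institution 2 Aug 2010, so the next rule applies.
Among Baptiste and Delgado, alphabetically by surname: Baptiste before Delgado.
Full order: Varga, Achebe, Haddad, Okafor, Romero, Baptiste, Delgado.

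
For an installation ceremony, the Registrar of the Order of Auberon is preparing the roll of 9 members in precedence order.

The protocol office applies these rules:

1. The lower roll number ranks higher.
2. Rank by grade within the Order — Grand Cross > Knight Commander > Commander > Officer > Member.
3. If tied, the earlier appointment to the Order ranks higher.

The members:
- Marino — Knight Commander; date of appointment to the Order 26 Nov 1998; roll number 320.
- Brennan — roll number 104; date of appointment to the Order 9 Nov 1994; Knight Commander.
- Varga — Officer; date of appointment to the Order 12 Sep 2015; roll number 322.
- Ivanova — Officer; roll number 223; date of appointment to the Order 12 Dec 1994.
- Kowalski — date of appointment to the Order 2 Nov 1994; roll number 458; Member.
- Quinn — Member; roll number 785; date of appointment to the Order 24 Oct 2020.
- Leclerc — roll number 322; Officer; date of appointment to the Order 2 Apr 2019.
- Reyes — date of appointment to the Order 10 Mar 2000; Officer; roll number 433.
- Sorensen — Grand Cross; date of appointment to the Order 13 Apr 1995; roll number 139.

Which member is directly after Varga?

By roll number (lower first): Brennan (104); then Sorensen (139); then Ivanova (223); then Marino (320); then Varga and Leclerc (both 322); then Reyes (433); then Kowalski (458); then Quinn (785).
Varga and Leclerc are each Officer, so the next rule applies.
Among Varga and Leclerc, by date of appointment to the Order (earlier first): Varga (12 Sep 2015) before Leclerc (2 Apr 2019).
Order: Brennan, Sorensen, Ivanova, Marino, Varga, Leclerc, Reyes, Kowalski, Quinn.

Leclerc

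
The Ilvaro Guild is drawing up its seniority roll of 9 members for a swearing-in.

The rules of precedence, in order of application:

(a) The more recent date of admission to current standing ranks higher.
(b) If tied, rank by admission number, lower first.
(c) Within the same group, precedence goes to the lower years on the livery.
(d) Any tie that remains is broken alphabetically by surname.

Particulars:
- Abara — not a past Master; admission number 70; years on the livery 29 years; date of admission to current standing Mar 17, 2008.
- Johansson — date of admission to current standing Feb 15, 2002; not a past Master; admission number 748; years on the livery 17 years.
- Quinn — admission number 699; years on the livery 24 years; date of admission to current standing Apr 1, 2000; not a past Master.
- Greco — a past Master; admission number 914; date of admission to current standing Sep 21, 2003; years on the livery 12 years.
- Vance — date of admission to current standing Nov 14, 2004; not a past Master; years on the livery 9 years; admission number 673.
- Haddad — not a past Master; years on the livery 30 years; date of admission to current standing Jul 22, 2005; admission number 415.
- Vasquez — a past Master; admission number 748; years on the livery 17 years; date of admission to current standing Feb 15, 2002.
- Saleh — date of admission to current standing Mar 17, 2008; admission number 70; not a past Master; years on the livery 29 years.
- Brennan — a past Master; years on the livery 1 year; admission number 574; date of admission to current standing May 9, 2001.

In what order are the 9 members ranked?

Abara, Saleh, Haddad, Vance, Greco, Johansson, Vasquez, Brennan, Quinn

By date of admission to current standing (later first): Abara and Saleh (both Mar 17, 2008); then Haddad (Jul 22, 2005); then Vance (Nov 14, 2004); then Greco (Sep 21, 2003); then Johansson and Vasquez (both Feb 15, 2002); then Brennan (May 9, 2001); then Quinn (Apr 1, 2000).
Abara and Saleh both have admission number 70, so the next rule applies.
Abara and Saleh both have years on the livery 29 years, so the next rule applies.
Among Abara and Saleh, alphabetically by surname: Abara before Saleh.
Johansson and Vasquez both have admission number 748, so the next rule applies.
Johansson and Vasquez both have years on the livery 17 years, so the next rule applies.
Among Johansson and Vasquez, alphabetically by surname: Johansson before Vasquez.
Full order: Abara, Saleh, Haddad, Vance, Greco, Johansson, Vasquez, Brennan, Quinn.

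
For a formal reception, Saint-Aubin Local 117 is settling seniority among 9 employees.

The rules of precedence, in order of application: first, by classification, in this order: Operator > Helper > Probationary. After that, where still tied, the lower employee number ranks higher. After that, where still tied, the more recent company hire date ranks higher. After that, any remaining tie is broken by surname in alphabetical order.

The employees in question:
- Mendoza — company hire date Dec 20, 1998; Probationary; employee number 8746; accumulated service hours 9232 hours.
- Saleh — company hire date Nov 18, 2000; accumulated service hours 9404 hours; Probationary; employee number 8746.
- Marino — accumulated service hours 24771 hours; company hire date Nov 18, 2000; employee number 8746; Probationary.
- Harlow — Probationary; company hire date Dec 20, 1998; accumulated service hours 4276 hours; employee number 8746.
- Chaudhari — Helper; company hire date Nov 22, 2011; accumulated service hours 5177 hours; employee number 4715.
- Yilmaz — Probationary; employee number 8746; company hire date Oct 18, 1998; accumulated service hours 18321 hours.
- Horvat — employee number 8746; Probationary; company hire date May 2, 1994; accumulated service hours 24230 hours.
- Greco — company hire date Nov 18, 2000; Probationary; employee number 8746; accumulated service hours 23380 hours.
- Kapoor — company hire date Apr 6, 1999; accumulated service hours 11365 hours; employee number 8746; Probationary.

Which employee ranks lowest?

Horvat

By classification: Chaudhari (Helper); then Greco, Marino, Saleh, Kapoor, Harlow, Mendoza, Yilmaz and Horvat (Probationary).
Greco, Marino, Saleh, Kapoor, Harlow, Mendoza, Yilmaz and Horvat all have employee number 8746, so the next rule applies.
Among Greco, Marino, Saleh, Kapoor, Harlow, Mendoza, Yilmaz and Horvat, by company hire date (later first): Greco, Marino and Saleh (Nov 18, 2000) before Kapoor (Apr 6, 1999) before Harlow and Mendoza (Dec 20, 1998) before Yilmaz (Oct 18, 1998) before Horvat (May 2, 1994).
Among Greco, Marino and Saleh, alphabetically by surname: Greco before Marino before Saleh.
Among Harlow and Mendoza, alphabetically by surname: Harlow before Mendoza.
Order: Chaudhari, Greco, Marino, Saleh, Kapoor, Harlow, Mendoza, Yilmaz, Horvat.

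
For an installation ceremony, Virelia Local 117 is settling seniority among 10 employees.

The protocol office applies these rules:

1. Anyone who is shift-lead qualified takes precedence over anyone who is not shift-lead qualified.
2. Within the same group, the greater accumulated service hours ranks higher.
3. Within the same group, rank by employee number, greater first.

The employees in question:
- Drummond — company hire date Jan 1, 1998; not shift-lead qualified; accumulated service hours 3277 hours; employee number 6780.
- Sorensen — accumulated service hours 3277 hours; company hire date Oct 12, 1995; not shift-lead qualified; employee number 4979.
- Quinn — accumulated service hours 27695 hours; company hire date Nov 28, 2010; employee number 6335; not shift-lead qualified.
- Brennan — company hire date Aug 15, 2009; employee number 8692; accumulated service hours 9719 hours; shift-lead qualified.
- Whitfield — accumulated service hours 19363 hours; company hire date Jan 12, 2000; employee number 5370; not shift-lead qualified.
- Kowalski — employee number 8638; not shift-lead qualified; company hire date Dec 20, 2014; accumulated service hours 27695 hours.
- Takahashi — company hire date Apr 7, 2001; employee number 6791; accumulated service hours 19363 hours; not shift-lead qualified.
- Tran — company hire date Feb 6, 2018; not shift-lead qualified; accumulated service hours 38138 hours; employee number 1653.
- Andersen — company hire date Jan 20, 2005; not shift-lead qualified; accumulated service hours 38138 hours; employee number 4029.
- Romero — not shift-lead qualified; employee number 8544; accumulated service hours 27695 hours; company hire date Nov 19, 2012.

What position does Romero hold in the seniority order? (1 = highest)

By the first rule: Brennan (shift-lead qualified); then Andersen, Tran, Kowalski, Romero, Quinn, Takahashi, Whitfield, Drummond and Sorensen (each not shift-lead qualified).
Among Andersen, Tran, Kowalski, Romero, Quinn, Takahashi, Whitfield, Drummond and Sorensen, by accumulated service hours (higher first): Andersen and Tran (38138 hours) before Kowalski, Romero and Quinn (27695 hours) before Takahashi and Whitfield (19363 hours) before Drummond and Sorensen (3277 hours).
Among Andersen and Tran, by employee number (higher first): Andersen (4029) before Tran (1653).
Among Kowalski, Romero and Quinn, by employee number (higher first): Kowalski (8638) before Romero (8544) before Quinn (6335).
Among Takahashi and Whitfield, by employee number (higher first): Takahashi (6791) before Whitfield (5370).
Among Drummond and Sorensen, by employee number (higher first): Drummond (6780) before Sorensen (4979).
Order: Brennan, Andersen, Tran, Kowalski, Romero, Quinn, Takahashi, Whitfield, Drummond, Sorensen. So position 5.

5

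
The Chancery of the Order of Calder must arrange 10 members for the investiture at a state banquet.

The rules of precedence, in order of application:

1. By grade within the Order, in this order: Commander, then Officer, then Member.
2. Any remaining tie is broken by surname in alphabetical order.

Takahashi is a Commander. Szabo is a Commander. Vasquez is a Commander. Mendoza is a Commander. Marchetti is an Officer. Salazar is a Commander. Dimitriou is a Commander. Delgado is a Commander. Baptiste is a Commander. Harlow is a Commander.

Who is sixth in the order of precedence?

Salazar

By grade within the Order: Baptiste, Delgado, Dimitriou, Harlow, Mendoza, Salazar, Szabo, Takahashi and Vasquez (Commander); then Marchetti (Officer).
Among Baptiste, Delgado, Dimitriou, Harlow, Mendoza, Salazar, Szabo, Takahashi and Vasquez, alphabetically by surname: Baptiste before Delgado before Dimitriou before Harlow before Mendoza before Salazar before Szabo before Takahashi before Vasquez.
Order: Baptiste, Delgado, Dimitriou, Harlow, Mendoza, Salazar, Szabo, Takahashi, Vasquez, Marchetti.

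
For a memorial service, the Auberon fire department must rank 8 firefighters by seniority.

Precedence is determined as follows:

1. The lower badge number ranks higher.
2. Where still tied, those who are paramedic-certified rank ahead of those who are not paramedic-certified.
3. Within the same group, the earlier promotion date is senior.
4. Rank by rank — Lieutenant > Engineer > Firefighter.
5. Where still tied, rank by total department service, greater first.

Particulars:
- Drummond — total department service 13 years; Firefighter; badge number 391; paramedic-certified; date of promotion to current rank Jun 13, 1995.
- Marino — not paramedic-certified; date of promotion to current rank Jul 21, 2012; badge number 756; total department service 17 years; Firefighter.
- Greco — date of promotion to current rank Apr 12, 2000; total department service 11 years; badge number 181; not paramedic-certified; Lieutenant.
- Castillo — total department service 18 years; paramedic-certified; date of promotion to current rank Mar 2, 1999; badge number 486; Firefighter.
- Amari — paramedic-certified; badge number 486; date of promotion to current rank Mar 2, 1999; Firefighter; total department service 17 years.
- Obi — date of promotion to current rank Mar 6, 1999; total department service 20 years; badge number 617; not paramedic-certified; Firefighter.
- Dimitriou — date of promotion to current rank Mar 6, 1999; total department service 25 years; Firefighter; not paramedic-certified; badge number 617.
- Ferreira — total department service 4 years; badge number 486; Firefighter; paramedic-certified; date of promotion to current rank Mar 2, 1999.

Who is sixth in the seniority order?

By badge number (lower first): Greco (181); then Drummond (391); then Castillo, Amari and Ferreira (each 486); then Dimitriou and Obi (both 617); then Marino (756).
Castillo, Amari and Ferreira are each paramedic-certified, so the next rule applies.
Castillo, Amari and Ferreira all have date of promotion to current rank Mar 2, 1999, so the next rule applies.
Castillo, Amari and Ferreira are each Firefighter, so the next rule applies.
Among Castillo, Amari and Ferreira, by total department service (higher first): Castillo (18 years) before Amari (17 years) before Ferreira (4 years).
Dimitriou and Obi are each not paramedic-certified, so the next rule applies.
Dimitriou and Obi both have date of promotion to current rank Mar 6, 1999, so the next rule applies.
Dimitriou and Obi are each Firefighter, so the next rule applies.
Among Dimitriou and Obi, by total department service (higher first): Dimitriou (25 years) before Obi (20 years).
Order: Greco, Drummond, Castillo, Amari, Ferreira, Dimitriou, Obi, Marino.

Dimitriou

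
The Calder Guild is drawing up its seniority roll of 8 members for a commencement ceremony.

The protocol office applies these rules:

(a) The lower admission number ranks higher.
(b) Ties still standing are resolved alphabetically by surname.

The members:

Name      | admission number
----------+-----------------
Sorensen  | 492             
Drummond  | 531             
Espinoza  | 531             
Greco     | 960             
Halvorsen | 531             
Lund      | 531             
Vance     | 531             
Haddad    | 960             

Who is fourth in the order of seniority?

By admission number (lower first): Sorensen (492); then Drummond, Espinoza, Halvorsen, Lund and Vance (each 531); then Greco and Haddad (both 960).
Among Drummond, Espinoza, Halvorsen, Lund and Vance, alphabetically by surname: Drummond before Espinoza before Halvorsen before Lund before Vance.
Among Greco and Haddad, alphabetically by surname: Greco before Haddad.
Order: Sorensen, Drummond, Espinoza, Halvorsen, Lund, Vance, Greco, Haddad.

Halvorsen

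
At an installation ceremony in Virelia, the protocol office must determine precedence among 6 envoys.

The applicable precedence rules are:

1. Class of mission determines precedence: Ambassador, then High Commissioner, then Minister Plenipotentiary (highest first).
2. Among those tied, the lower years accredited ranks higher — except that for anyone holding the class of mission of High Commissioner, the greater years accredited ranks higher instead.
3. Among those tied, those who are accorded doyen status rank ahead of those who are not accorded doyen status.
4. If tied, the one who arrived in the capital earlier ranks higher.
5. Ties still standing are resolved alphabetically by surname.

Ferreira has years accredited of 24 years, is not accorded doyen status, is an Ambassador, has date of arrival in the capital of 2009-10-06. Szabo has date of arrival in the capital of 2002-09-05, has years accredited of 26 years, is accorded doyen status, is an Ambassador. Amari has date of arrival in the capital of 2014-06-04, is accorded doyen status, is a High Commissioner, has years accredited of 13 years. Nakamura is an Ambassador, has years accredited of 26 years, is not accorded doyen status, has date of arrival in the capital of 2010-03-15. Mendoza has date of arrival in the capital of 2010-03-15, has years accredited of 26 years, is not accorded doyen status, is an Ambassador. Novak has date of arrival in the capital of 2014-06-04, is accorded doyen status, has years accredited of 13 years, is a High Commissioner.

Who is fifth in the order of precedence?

By class of mission: Ferreira, Szabo, Mendoza and Nakamura (Ambassador); then Amari and Novak (High Commissioner).
Among Ferreira, Szabo, Mendoza and Nakamura, by years accredited (lower first): Ferreira (24 years) before Szabo, Mendoza and Nakamura (26 years).
Among Szabo, Mendoza and Nakamura, accorded doyen status before not accorded doyen status: Szabo (accorded doyen status) before Mendoza and Nakamura (not accorded doyen status).
Mendoza and Nakamura both have date of arrival in the capital 2010-03-15, so the next rule applies.
Among Mendoza and Nakamura, alphabetically by surname: Mendoza before Nakamura.
Amari and Novak both have years accredited 13 years, so the next rule applies.
Amari and Novak are each accorded doyen status, so the next rule applies.
Amari and Novak both have date of arrival in the capital 2014-06-04, so the next rule applies.
Among Amari and Novak, alphabetically by surname: Amari before Novak.
Order: Ferreira, Szabo, Mendoza, Nakamura, Amari, Novak.

Amari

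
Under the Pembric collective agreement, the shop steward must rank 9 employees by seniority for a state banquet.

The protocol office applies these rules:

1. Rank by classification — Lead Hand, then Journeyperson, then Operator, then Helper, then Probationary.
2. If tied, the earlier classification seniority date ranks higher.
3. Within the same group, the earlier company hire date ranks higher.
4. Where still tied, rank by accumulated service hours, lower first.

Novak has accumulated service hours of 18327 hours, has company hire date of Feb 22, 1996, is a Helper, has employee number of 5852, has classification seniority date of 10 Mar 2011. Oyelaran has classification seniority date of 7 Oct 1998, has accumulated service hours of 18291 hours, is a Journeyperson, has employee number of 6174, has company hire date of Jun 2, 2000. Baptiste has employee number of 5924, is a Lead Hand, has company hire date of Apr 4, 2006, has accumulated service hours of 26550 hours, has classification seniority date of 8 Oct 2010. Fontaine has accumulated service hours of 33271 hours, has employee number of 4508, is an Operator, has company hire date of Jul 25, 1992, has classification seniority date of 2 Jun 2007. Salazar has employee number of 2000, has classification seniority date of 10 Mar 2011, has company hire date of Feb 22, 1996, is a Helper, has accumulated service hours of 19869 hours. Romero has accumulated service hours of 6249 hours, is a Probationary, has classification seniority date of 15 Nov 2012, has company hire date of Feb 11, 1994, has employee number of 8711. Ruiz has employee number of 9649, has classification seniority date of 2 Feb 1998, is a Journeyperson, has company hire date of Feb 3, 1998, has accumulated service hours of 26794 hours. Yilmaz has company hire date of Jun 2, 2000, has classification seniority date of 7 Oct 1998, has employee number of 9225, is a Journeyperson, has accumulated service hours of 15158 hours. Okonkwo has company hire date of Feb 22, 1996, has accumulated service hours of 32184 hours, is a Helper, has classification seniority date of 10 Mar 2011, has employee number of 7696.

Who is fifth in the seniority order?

Fontaine

By classification: Baptiste (Lead Hand); then Ruiz, Yilmaz and Oyelaran (Journeyperson); then Fontaine (Operator); then Novak, Salazar and Okonkwo (Helper); then Romero (Probationary).
Among Ruiz, Yilmaz and Oyelaran, by classification seniority date (earlier first): Ruiz (2 Feb 1998) before Yilmaz and Oyelaran (7 Oct 1998).
Yilmaz and Oyelaran both have company hire date Jun 2, 2000, so the next rule applies.
Among Yilmaz and Oyelaran, by accumulated service hours (lower first): Yilmaz (15158 hours) before Oyelaran (18291 hours).
Novak, Salazar and Okonkwo all have classification seniority date 10 Mar 2011, so the next rule applies.
Novak, Salazar and Okonkwo all have company hire date Feb 22, 1996, so the next rule applies.
Among Novak, Salazar and Okonkwo, by accumulated service hours (lower first): Novak (18327 hours) before Salazar (19869 hours) before Okonkwo (32184 hours).
Order: Baptiste, Ruiz, Yilmaz, Oyelaran, Fontaine, Novak, Salazar, Okonkwo, Romero.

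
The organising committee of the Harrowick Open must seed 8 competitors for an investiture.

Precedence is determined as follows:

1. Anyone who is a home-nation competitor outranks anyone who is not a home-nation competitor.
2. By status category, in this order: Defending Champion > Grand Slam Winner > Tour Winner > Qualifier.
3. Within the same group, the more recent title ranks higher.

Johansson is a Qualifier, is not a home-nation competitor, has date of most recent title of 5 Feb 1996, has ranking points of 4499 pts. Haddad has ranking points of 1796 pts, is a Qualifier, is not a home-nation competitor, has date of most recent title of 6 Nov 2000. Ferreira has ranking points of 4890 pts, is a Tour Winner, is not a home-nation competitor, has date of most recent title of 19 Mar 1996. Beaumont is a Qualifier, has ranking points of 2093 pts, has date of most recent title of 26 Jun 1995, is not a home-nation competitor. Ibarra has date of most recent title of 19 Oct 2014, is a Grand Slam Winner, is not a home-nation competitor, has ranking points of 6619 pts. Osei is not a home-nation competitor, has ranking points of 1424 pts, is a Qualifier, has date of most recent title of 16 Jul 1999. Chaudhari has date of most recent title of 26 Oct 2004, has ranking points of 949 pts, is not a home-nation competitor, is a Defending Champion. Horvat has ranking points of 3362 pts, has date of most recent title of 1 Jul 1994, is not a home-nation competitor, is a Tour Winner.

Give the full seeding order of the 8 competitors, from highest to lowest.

By the first rule: Chaudhari, Ibarra, Ferreira, Horvat, Haddad, Osei, Johansson and Beaumont (each not a home-nation competitor).
Among Chaudhari, Ibarra, Ferreira, Horvat, Haddad, Osei, Johansson and Beaumont, by status category: Chaudhari (Defending Champion) before Ibarra (Grand Slam Winner) before Ferreira and Horvat (Tour Winner) before Haddad, Osei, Johansson and Beaumont (Qualifier).
Among Ferreira and Horvat, by date of most recent title (later first): Ferreira (19 Mar 1996) before Horvat (1 Jul 1994).
Among Haddad, Osei, Johansson and Beaumont, by date of most recent title (later first): Haddad (6 Nov 2000) before Osei (16 Jul 1999) before Johansson (5 Feb 1996) before Beaumont (26 Jun 1995).
Full order: Chaudhari, Ibarra, Ferreira, Horvat, Haddad, Osei, Johansson, Beaumont.

Chaudhari, Ibarra, Ferreira, Horvat, Haddad, Osei, Johansson, Beaumont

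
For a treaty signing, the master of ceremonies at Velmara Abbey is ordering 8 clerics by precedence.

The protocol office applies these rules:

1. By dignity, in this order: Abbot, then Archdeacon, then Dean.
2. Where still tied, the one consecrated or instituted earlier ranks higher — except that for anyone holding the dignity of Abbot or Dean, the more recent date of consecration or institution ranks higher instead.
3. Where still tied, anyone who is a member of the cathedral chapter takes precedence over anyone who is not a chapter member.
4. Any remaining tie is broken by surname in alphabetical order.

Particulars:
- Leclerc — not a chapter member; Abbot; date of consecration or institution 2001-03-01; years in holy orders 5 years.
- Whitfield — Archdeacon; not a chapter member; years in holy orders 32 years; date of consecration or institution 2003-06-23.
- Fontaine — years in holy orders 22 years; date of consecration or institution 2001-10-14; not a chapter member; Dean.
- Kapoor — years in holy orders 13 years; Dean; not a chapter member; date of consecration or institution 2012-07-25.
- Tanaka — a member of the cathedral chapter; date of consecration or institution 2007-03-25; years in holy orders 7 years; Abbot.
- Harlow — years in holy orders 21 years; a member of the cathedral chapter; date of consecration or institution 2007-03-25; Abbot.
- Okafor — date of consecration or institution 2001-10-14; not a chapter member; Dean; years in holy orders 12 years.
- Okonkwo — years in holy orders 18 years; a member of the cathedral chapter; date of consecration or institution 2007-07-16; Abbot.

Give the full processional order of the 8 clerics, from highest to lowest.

Okonkwo, Harlow, Tanaka, Leclerc, Whitfield, Kapoor, Fontaine, Okafor

By dignity: Okonkwo, Harlow, Tanaka and Leclerc (Abbot); then Whitfield (Archdeacon); then Kapoor, Fontaine and Okafor (Dean).
Among Okonkwo, Harlow, Tanaka and Leclerc, by date of consecration or institution (later first) (reversed rule for this group): Okonkwo (2007-07-16) before Harlow and Tanaka (2007-03-25) before Leclerc (2001-03-01).
Harlow and Tanaka are each a member of the cathedral chapter, so the next rule applies.
Among Harlow and Tanaka, alphabetically by surname: Harlow before Tanaka.
Among Kapoor, Fontaine and Okafor, by date of consecration or institution (later first) (reversed rule for this group): Kapoor (2012-07-25) before Fontaine and Okafor (2001-10-14).
Fontaine and Okafor are each not a chapter member, so the next rule applies.
Among Fontaine and Okafor, alphabetically by surname: Fontaine before Okafor.
Full order: Okonkwo, Harlow, Tanaka, Leclerc, Whitfield, Kapoor, Fontaine, Okafor.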